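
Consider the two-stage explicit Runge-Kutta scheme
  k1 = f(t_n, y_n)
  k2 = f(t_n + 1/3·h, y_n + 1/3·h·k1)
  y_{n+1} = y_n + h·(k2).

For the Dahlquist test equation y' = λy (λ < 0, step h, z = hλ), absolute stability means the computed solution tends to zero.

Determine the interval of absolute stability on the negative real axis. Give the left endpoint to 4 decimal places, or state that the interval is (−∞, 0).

z∈(-3.0000,0).

Set f=λy, z=hλ:
  k1=λy_n ⇒ h·k1=z·y_n;  k2=λ(1+1/3z)y_n ⇒ h·k2=z(1+1/3z)y_n
  y_{n+1}/y_n = 1 + z(1+1/3z) = 1 + z + 1/3z²
  R(z) = 1 + z + 1/3z².

Need |R(x)|<1, x<0.
x=-0.89: |R|=0.3740
R=1: x+1/3x²=0 ⇒ x=−3=-3.0000; min R=1−1/(4·1/3)=0.2500>−1
Confirm numerically:
  x=-2.102: |R|=0.37080 <1
  x=-1.786: |R|=0.27727 <1
  x=-1.779: |R|=0.27595 <1
  x=-1.370: |R|=0.25563 <1
  x=-3.593: |R|=1.71022 >1
  x=-3.437: |R|=1.50066 >1
So |R|<1 on (-3.0000, 0).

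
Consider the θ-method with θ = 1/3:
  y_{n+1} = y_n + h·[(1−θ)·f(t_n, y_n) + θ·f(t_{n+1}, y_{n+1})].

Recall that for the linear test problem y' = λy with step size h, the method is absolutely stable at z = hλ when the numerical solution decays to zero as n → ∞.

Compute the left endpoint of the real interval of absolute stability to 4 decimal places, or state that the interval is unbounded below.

On y'=λy, z=hλ:
  y_{n+1} = y_n + z·[2/3·y_n + 1/3·y_{n+1}] ⇒ (1 − 1/3z)y_{n+1} = (1 + 2/3z)y_n
  R(z) = (1 + 2/3z)/(1 − 1/3z).

Solve |R(x)|<1 on ℝ⁻.
x=-0.53: |R|=0.5496
R=−1: 1+2/3x = −1+1/3x ⇒ -1/3x=2 ⇒ x=2/(-1/3)=-6.0000
Confirm numerically:
  x=-5.142: |R|=0.89462 <1
  x=-4.297: |R|=0.76662 <1
  x=-4.095: |R|=0.73150 <1
  x=-3.661: |R|=0.64885 <1
  x=-6.507: |R|=1.05333 >1
  x=-6.384: |R|=1.04092 >1
  x=-6.159: |R|=1.01736 >1
So |R|<1 on (-6.0000, 0).

left endpoint -6.0000.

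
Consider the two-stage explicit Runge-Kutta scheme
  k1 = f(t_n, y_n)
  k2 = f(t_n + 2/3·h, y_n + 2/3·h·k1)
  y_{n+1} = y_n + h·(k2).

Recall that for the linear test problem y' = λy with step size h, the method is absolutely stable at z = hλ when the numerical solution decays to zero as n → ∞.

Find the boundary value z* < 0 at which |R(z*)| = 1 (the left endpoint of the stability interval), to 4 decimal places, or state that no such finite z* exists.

Set f=λy, z=hλ:
  k1=λy_n ⇒ h·k1=z·y_n;  k2=λ(1+2/3z)y_n ⇒ h·k2=z(1+2/3z)y_n
  y_{n+1}/y_n = 1 + z(1+2/3z) = 1 + z + 2/3z²
  so R(z) = 1 + z + 2/3z².

Need |R(x)|<1, x<0.
x=-1.08: |R|=0.6976
R=1: x+2/3x²=0 ⇒ x=−3/2=-1.5000; min R=1−1/(4·2/3)=0.6250>−1
Confirm numerically:
  x=-1.285: |R|=0.81582 <1
  x=-0.917: |R|=0.64359 <1
  x=-0.733: |R|=0.62519 <1
  x=-0.683: |R|=0.62799 <1
  x=-1.727: |R|=1.26135 >1
  x=-1.666: |R|=1.18437 >1
  x=-1.588: |R|=1.09316 >1
Stable set (-1.5000, 0).

left endpoint -1.5000.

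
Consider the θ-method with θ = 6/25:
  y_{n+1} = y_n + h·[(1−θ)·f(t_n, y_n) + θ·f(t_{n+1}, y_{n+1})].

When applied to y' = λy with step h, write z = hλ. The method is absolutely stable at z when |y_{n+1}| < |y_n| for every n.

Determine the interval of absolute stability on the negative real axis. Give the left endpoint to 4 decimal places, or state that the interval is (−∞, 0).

Test eqn y'=λy, z=hλ:
  y_{n+1} = y_n + z·[19/25·y_n + 6/25·y_{n+1}] ⇒ (1 − 6/25z)y_{n+1} = (1 + 19/25z)y_n
  Hence R(z) = (1 + 19/25z)/(1 − 6/25z).

Find x<0 with |R(x)|<1.
x=-1.44: |R|=0.0702
R=−1: 1+19/25x = −1+6/25x ⇒ -13/25x=2 ⇒ x=2/(-13/25)=-3.8462
Confirm numerically:
  x=-3.392: |R|=0.86982 <1
  x=-2.926: |R|=0.71891 <1
  x=-2.124: |R|=0.40685 <1
  x=-1.983: |R|=0.34357 <1
  x=-4.386: |R|=1.13676 >1
  x=-3.871: |R|=1.00670 >1
So |R|<1 on (-3.8462, 0).

z∈(-3.8462,0).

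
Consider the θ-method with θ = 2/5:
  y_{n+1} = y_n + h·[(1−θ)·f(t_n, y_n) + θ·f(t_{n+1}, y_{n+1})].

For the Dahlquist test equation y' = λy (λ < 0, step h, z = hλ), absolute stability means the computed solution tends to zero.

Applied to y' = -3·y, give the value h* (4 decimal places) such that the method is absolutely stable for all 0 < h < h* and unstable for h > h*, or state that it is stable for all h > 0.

With y'=λy (z=hλ):
  y_{n+1} = y_n + z·[3/5·y_n + 2/5·y_{n+1}] ⇒ (1 − 2/5z)y_{n+1} = (1 + 3/5z)y_n
  R(z) = (1 + 3/5z)/(1 − 2/5z).

Find x<0 with |R(x)|<1.
x=-1.66: |R|=0.0024
R=−1: 1+3/5x = −1+2/5x ⇒ -1/5x=2 ⇒ x=2/(-1/5)=-10.0000
Confirm numerically:
  x=-6.951: |R|=0.83869 <1
  x=-6.116: |R|=0.77461 <1
  x=-5.568: |R|=0.72533 <1
  x=-5.099: |R|=0.67752 <1
  x=-10.478: |R|=1.01842 >1
  x=-10.132: |R|=1.00522 >1
Stable set (-10.0000, 0).

(-10.0000,0); λ=-3 ⇒ h* = (10)/3 = 3.3333.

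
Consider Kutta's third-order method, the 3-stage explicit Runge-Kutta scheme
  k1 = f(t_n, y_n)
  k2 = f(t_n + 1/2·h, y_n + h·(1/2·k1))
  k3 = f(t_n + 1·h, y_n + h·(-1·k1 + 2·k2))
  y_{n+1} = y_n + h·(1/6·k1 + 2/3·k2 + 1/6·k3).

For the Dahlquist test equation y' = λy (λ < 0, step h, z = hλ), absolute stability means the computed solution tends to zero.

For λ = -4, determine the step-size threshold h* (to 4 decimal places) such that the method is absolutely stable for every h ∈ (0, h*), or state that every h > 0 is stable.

With y'=λy (z=hλ):
  order 3, 3-stage ⇒ R(z)=1+z+z^2/2+z^3/6
  (e.g. R(-0.58)=0.55568, |R|=0.55568)

Boundary: |R(x)|=1, x<0.
x=-0.58: |R|=0.5557
|R(-2.57)|=1.0966 |R(-1.52)|=0.0499 |R(-0.75)|=0.4609
Bisect:
  x_lo=-3.1718 |R|=2.4598  x_hi=-0.3989 |R|=0.6701
  mid=-1.78535 |R|=0.14007 →hi
  mid=-2.47856 |R|=0.94466 →hi
  mid=-2.82516 |R|=1.59258 →lo
  mid=-2.65186 |R|=1.24382 →lo
  mid=-2.56521 |R|=1.08836 →lo
  mid=-2.52188 |R|=1.01508 →lo
  mid=-2.50022 |R|=0.97952 →hi
  mid=-2.51105 |R|=0.99721 →hi
  mid=-2.51647 |R|=1.00613 →lo
  mid=-2.51376 |R|=1.00166 →lo
  ...
  [-2.51291,-2.51274] ⇒ x*=-2.5127
So |R|<1 on (-2.5127, 0).

(-2.5127,0); λ=-4 ⇒ h* = 0.6282.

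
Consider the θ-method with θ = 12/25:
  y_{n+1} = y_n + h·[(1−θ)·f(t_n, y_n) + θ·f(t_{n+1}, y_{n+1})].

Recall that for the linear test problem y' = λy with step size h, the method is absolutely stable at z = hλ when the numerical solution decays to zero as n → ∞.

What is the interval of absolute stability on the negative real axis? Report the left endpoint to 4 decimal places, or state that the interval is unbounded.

z∈(-50.0000,0).

On y'=λy, z=hλ:
  y_{n+1} = y_n + z·[13/25·y_n + 12/25·y_{n+1}] ⇒ (1 − 12/25z)y_{n+1} = (1 + 13/25z)y_n
  R(z) = (1 + 13/25z)/(1 − 12/25z).

Find x<0 with |R(x)|<1.
x=-1.71: |R|=0.0609
R=−1: 1+13/25x = −1+12/25x ⇒ -1/25x=2 ⇒ x=2/(-1/25)=-50.0000
Confirm numerically:
  x=-41.444: |R|=0.98362 <1
  x=-38.925: |R|=0.97749 <1
  x=-27.199: |R|=0.93511 <1
  x=-20.815: |R|=0.89379 <1
  x=-50.527: |R|=1.00083 >1
  x=-50.149: |R|=1.00024 >1
Stable set (-50.0000, 0).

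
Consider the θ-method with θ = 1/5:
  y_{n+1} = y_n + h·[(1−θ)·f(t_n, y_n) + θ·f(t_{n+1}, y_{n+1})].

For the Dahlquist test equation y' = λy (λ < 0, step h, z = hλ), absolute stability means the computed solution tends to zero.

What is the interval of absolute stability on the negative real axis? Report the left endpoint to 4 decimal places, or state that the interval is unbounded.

With y'=λy (z=hλ):
  y_{n+1} = y_n + z·[4/5·y_n + 1/5·y_{n+1}] ⇒ (1 − 1/5z)y_{n+1} = (1 + 4/5z)y_n
  so R(z) = (1 + 4/5z)/(1 − 1/5z).

Solve |R(x)|<1 on ℝ⁻.
x=-0.59: |R|=0.4723
R=−1: 1+4/5x = −1+1/5x ⇒ -3/5x=2 ⇒ x=2/(-3/5)=-3.3333
Confirm numerically:
  x=-2.947: |R|=0.85416 <1
  x=-2.166: |R|=0.51130 <1
  x=-1.833: |R|=0.34128 <1
  x=-1.590: |R|=0.20637 <1
  x=-3.707: |R|=1.12875 >1
  x=-3.607: |R|=1.09539 >1
So |R|<1 on (-3.3333, 0).

(-3.3333, 0).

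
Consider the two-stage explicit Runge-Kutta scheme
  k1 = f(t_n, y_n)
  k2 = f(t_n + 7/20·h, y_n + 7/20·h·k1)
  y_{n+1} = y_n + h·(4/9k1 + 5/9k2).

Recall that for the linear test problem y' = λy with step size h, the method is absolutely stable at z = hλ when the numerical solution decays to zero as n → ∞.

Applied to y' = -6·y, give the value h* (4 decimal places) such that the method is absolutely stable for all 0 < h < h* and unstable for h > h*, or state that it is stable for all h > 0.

With y'=λy (z=hλ):
  k1=λy_n ⇒ h·k1=z·y_n;  k2=λ(1+7/20z)y_n ⇒ h·k2=z(1+7/20z)y_n
  y_{n+1}/y_n = 1 + 4/9z + 5/9z(1+7/20z) = 1 + z + 7/36z²
  so R(z) = 1 + z + 7/36z².

Solve |R(x)|<1 on ℝ⁻.
x=-1.4: |R|=0.0189
R=1: x+7/36x²=0 ⇒ x=−36/7=-5.1429; min R=1−1/(4·7/36)=-0.2857>−1
Confirm numerically:
  x=-4.667: |R|=0.56817 <1
  x=-3.819: |R|=0.01693 <1
  x=-3.171: |R|=0.21581 <1
  x=-2.772: |R|=0.27789 <1
  x=-5.321: |R|=1.18431 >1
  x=-5.285: |R|=1.14607 >1
  x=-5.164: |R|=1.02123 >1
Interval (-5.1429, 0).

(-5.1429,0); λ=-6 ⇒ h* = (36/7)/6 = 0.8571.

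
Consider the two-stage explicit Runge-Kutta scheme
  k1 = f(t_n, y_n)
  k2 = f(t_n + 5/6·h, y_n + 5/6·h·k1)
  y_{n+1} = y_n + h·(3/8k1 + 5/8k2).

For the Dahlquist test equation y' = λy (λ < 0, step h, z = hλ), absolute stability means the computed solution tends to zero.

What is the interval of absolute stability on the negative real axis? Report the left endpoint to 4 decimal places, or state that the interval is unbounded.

With y'=λy (z=hλ):
  k1=λy_n ⇒ h·k1=z·y_n;  k2=λ(1+5/6z)y_n ⇒ h·k2=z(1+5/6z)y_n
  y_{n+1}/y_n = 1 + 3/8z + 5/8z(1+5/6z) = 1 + z + 25/48z²
  so R(z) = 1 + z + 25/48z².

Solve |R(x)|<1 on ℝ⁻.
x=-0.32: |R|=0.7333
R=1: x+25/48x²=0 ⇒ x=−48/25=-1.9200; min R=1−1/(4·25/48)=0.5200>−1
Confirm numerically:
  x=-1.793: |R|=0.88140 <1
  x=-0.970: |R|=0.52005 <1
  x=-0.910: |R|=0.52130 <1
  x=-0.842: |R|=0.52725 <1
  x=-2.128: |R|=1.23053 >1
  x=-2.126: |R|=1.22810 >1
Stable set (-1.9200, 0).

z∈(-1.9200,0).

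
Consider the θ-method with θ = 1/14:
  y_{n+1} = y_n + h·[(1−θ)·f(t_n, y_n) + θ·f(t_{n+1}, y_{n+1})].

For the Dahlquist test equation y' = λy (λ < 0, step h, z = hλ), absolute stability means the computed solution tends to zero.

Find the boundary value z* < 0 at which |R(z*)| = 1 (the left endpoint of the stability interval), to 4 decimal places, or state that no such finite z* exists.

Set f=λy, z=hλ:
  y_{n+1} = y_n + z·[13/14·y_n + 1/14·y_{n+1}] ⇒ (1 − 1/14z)y_{n+1} = (1 + 13/14z)y_n
  R(z) = (1 + 13/14z)/(1 − 1/14z).

Solve |R(x)|<1 on ℝ⁻.
x=-0.73: |R|=0.3062
R=−1: 1+13/14x = −1+1/14x ⇒ -6/7x=2 ⇒ x=2/(-6/7)=-2.3333
Confirm numerically:
  x=-2.147: |R|=0.86152 <1
  x=-1.798: |R|=0.59337 <1
  x=-1.066: |R|=0.00943 <1
  x=-2.651: |R|=1.22894 >1
  x=-2.383: |R|=1.03638 >1
Stable set (-2.3333, 0).

z* = -2.3333.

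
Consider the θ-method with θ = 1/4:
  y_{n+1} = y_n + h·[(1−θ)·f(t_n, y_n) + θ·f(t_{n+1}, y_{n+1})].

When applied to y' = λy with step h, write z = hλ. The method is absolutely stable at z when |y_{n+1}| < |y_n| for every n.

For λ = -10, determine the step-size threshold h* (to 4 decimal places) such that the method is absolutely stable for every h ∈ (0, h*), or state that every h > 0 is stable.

Test eqn y'=λy, z=hλ:
  y_{n+1} = y_n + z·[3/4·y_n + 1/4·y_{n+1}] ⇒ (1 − 1/4z)y_{n+1} = (1 + 3/4z)y_n
  Hence R(z) = (1 + 3/4z)/(1 − 1/4z).

Find x<0 with |R(x)|<1.
x=-1.76: |R|=0.2222
R=−1: 1+3/4x = −1+1/4x ⇒ -1/2x=2 ⇒ x=2/(-1/2)=-4.0000
Confirm numerically:
  x=-3.796: |R|=0.94767 <1
  x=-3.204: |R|=0.77901 <1
  x=-1.667: |R|=0.17664 <1
  x=-4.311: |R|=1.07484 >1
  x=-4.229: |R|=1.05566 >1
Stable set (-4.0000, 0).

(-4.0000,0); λ=-10 ⇒ h* = (4)/10 = 0.4000.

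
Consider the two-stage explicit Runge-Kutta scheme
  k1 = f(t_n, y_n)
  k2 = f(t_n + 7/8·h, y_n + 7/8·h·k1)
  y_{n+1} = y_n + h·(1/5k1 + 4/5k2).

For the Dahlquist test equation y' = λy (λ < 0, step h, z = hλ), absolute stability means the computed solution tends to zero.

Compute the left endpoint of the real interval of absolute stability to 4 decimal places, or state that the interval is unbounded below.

Test eqn y'=λy, z=hλ:
  k1=λy_n ⇒ h·k1=z·y_n;  k2=λ(1+7/8z)y_n ⇒ h·k2=z(1+7/8z)y_n
  y_{n+1}/y_n = 1 + 1/5z + 4/5z(1+7/8z) = 1 + z + 7/10z²
  ⇒ R(z) = 1 + z + 7/10z².

Need |R(x)|<1, x<0.
x=-1.4: |R|=0.9720
R=1: x+7/10x²=0 ⇒ x=−10/7=-1.4286; min R=1−1/(4·7/10)=0.6429>−1
Confirm numerically:
  x=-0.853: |R|=0.65633 <1
  x=-0.784: |R|=0.64626 <1
  x=-0.694: |R|=0.64315 <1
  x=-0.654: |R|=0.64540 <1
  x=-1.491: |R|=1.06516 >1
  x=-1.453: |R|=1.02485 >1
So |R|<1 on (-1.4286, 0).

z* = -1.4286.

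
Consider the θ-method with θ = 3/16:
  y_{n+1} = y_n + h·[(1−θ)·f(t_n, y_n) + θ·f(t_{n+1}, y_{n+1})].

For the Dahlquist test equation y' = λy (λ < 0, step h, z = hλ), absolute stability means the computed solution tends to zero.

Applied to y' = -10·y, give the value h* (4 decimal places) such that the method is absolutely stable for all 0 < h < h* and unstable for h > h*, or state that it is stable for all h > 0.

(-3.2000,0); λ=-10 ⇒ h* = (16/5)/10 = 0.3200.

Set f=λy, z=hλ:
  y_{n+1} = y_n + z·[13/16·y_n + 3/16·y_{n+1}] ⇒ (1 − 3/16z)y_{n+1} = (1 + 13/16z)y_n
  ⇒ R(z) = (1 + 13/16z)/(1 − 3/16z).

Boundary: |R(x)|=1, x<0.
x=-0.43: |R|=0.6021
R=−1: 1+13/16x = −1+3/16x ⇒ -5/8x=2 ⇒ x=2/(-5/8)=-3.2000
Confirm numerically:
  x=-3.165: |R|=0.98627 <1
  x=-2.938: |R|=0.89441 <1
  x=-1.603: |R|=0.23254 <1
  x=-1.322: |R|=0.05940 <1
  x=-3.459: |R|=1.09819 >1
  x=-3.248: |R|=1.01865 >1
Stable set (-3.2000, 0).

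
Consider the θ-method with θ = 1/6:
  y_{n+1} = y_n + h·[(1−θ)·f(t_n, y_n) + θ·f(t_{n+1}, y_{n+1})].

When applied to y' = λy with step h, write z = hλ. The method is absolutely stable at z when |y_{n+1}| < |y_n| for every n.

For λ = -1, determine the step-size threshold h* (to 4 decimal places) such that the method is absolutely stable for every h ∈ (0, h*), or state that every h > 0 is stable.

(-3.0000,0); λ=-1 ⇒ h* = (3)/1 = 3.0000.

Test eqn y'=λy, z=hλ:
  y_{n+1} = y_n + z·[5/6·y_n + 1/6·y_{n+1}] ⇒ (1 − 1/6z)y_{n+1} = (1 + 5/6z)y_n
  so R(z) = (1 + 5/6z)/(1 − 1/6z).

Find x<0 with |R(x)|<1.
x=-0.35: |R|=0.6693
R=−1: 1+5/6x = −1+1/6x ⇒ -2/3x=2 ⇒ x=2/(-2/3)=-3.0000
Confirm numerically:
  x=-2.958: |R|=0.98125 <1
  x=-2.944: |R|=0.97496 <1
  x=-1.546: |R|=0.22926 <1
  x=-1.367: |R|=0.11334 <1
  x=-3.580: |R|=1.24217 >1
  x=-3.561: |R|=1.23470 >1
  x=-3.457: |R|=1.19330 >1
Stable set (-3.0000, 0).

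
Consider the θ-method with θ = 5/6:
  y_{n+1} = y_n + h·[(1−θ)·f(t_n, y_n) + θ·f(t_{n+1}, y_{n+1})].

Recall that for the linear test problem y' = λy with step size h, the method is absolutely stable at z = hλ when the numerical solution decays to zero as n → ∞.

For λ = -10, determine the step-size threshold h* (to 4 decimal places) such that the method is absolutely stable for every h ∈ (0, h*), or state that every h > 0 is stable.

interval (−∞, 0). Any h>0 works for λ=-10.

Set f=λy, z=hλ:
  y_{n+1} = y_n + z·[1/6·y_n + 5/6·y_{n+1}] ⇒ (1 − 5/6z)y_{n+1} = (1 + 1/6z)y_n
  Hence R(z) = (1 + 1/6z)/(1 − 5/6z).

Find x<0 with |R(x)|<1.
x=-1.77: |R|=0.2848
x=-2: |R|=0.2500
x=-10: |R|=0.0714
x=-100: |R|=0.1858
θ=5/6≥1/2 ⇒ |1+1/6x|<|1−5/6x| ∀x<0 ⇒ interval (−∞,0).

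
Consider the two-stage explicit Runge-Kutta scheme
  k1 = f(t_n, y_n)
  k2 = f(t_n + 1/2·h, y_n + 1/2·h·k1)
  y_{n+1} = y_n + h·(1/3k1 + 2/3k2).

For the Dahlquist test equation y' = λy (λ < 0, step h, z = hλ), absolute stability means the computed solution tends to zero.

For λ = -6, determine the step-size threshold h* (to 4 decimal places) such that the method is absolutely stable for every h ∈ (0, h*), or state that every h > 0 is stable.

Test eqn y'=λy, z=hλ:
  k1=λy_n ⇒ h·k1=z·y_n;  k2=λ(1+1/2z)y_n ⇒ h·k2=z(1+1/2z)y_n
  y_{n+1}/y_n = 1 + 1/3z + 2/3z(1+1/2z) = 1 + z + 1/3z²
  so R(z) = 1 + z + 1/3z².

Need |R(x)|<1, x<0.
x=-0.41: |R|=0.6460
R=1: x+1/3x²=0 ⇒ x=−3=-3.0000; min R=1−1/(4·1/3)=0.2500>−1
Confirm numerically:
  x=-1.976: |R|=0.32553 <1
  x=-1.662: |R|=0.25875 <1
  x=-1.381: |R|=0.25472 <1
  x=-3.398: |R|=1.45080 >1
  x=-3.177: |R|=1.18744 >1
  x=-3.165: |R|=1.17407 >1
Interval (-3.0000, 0).

(-3.0000,0); λ=-6 ⇒ h* = (3)/6 = 0.5000.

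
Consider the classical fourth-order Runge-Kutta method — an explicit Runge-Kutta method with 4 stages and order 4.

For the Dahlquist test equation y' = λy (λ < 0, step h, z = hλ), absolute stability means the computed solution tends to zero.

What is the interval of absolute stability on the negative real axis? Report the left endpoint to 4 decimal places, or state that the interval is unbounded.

Test eqn y'=λy, z=hλ:
  order 4, 4-stage ⇒ R(z)=1+z+z^2/2+z^3/6+z^4/24
  (e.g. R(-0.35)=0.70473, |R|=0.70473)

Solve |R(x)|<1 on ℝ⁻.
x=-0.35: |R|=0.7047
|R(-1.82)|=0.2886 |R(-1.62)|=0.2706 |R(-0.81)|=0.4474
Bisect:
  x_lo=-3.3894 |R|=2.3639  x_hi=-0.1974 |R|=0.8208
  mid=-1.79340 |R|=0.28442 →hi
  mid=-2.59139 |R|=0.74490 →hi
  mid=-2.99038 |R|=1.35588 →lo
  mid=-2.79088 |R|=1.00846 →lo
  mid=-2.69114 |R|=0.86708 →hi
  mid=-2.74101 |R|=0.93526 →hi
  mid=-2.76595 |R|=0.97122 →hi
  ...
  [-2.78543,-2.78524] ⇒ x*=-2.7853
Stable set (-2.7853, 0).

(-2.7853, 0).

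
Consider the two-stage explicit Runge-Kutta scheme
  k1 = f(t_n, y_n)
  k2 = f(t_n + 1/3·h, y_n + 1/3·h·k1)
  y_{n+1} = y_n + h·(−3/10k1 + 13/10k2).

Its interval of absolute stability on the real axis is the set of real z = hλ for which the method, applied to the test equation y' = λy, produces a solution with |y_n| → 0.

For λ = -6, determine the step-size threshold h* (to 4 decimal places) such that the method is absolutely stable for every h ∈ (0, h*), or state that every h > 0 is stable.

On y'=λy, z=hλ:
  k1=λy_n ⇒ h·k1=z·y_n;  k2=λ(1+1/3z)y_n ⇒ h·k2=z(1+1/3z)y_n
  y_{n+1}/y_n = 1 − 3/10z + 13/10z(1+1/3z) = 1 + z + 13/30z²
  R(z) = 1 + z + 13/30z².

Boundary: |R(x)|=1, x<0.
x=-1.66: |R|=0.5341
R=1: x+13/30x²=0 ⇒ x=−30/13=-2.3077; min R=1−1/(4·13/30)=0.4231>−1
Confirm numerically:
  x=-2.254: |R|=0.94756 <1
  x=-1.304: |R|=0.43285 <1
  x=-1.109: |R|=0.42395 <1
  x=-1.105: |R|=0.42411 <1
  x=-2.643: |R|=1.38403 >1
  x=-2.507: |R|=1.21652 >1
  x=-2.331: |R|=1.02354 >1
Interval (-2.3077, 0).

(-2.3077,0); λ=-6 ⇒ h* = (30/13)/6 = 0.3846.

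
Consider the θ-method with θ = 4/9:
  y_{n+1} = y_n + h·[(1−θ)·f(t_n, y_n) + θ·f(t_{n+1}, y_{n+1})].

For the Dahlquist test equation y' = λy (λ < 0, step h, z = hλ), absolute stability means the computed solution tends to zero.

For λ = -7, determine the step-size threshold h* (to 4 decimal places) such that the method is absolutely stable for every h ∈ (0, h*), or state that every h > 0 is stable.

Set f=λy, z=hλ:
  y_{n+1} = y_n + z·[5/9·y_n + 4/9·y_{n+1}] ⇒ (1 − 4/9z)y_{n+1} = (1 + 5/9z)y_n
  R(z) = (1 + 5/9z)/(1 − 4/9z).

Need |R(x)|<1, x<0.
x=-1.7: |R|=0.0316
R=−1: 1+5/9x = −1+4/9x ⇒ -1/9x=2 ⇒ x=2/(-1/9)=-18.0000
Confirm numerically:
  x=-16.940: |R|=0.98619 <1
  x=-14.117: |R|=0.94069 <1
  x=-10.424: |R|=0.85056 <1
  x=-10.421: |R|=0.85047 <1
  x=-18.588: |R|=1.00705 >1
  x=-18.510: |R|=1.00614 >1
  x=-18.267: |R|=1.00325 >1
Interval (-18.0000, 0).

(-18.0000,0); λ=-7 ⇒ h* = (18)/7 = 2.5714.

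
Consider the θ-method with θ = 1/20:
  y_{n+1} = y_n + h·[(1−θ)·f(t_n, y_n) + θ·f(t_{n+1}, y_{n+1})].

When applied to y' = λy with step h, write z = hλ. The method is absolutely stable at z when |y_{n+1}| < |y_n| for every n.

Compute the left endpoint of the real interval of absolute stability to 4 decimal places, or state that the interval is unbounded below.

On y'=λy, z=hλ:
  y_{n+1} = y_n + z·[19/20·y_n + 1/20·y_{n+1}] ⇒ (1 − 1/20z)y_{n+1} = (1 + 19/20z)y_n
  Hence R(z) = (1 + 19/20z)/(1 − 1/20z).

Need |R(x)|<1, x<0.
x=-1.08: |R|=0.0247
R=−1: 1+19/20x = −1+1/20x ⇒ -9/10x=2 ⇒ x=2/(-9/10)=-2.2222
Confirm numerically:
  x=-1.564: |R|=0.45057 <1
  x=-1.338: |R|=0.25410 <1
  x=-1.142: |R|=0.08031 <1
  x=-2.452: |R|=1.18422 >1
  x=-2.279: |R|=1.04587 >1
So |R|<1 on (-2.2222, 0).

z* = -2.2222.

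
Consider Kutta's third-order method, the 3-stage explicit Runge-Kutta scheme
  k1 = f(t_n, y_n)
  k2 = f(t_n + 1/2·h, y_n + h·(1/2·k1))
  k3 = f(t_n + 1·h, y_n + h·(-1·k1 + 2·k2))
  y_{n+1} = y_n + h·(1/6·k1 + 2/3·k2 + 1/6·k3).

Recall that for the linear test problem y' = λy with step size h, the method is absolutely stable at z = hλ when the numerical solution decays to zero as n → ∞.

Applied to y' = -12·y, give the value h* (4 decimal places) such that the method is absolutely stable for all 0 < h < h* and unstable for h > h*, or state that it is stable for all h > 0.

Test eqn y'=λy, z=hλ:
  order 3, 3-stage ⇒ R(z)=1+z+z^2/2+z^3/6
  (e.g. R(-0.62)=0.53248, |R|=0.53248)

Boundary: |R(x)|=1, x<0.
x=-0.62: |R|=0.5325
|R(-2.79)|=1.5176 |R(-2.33)|=0.7238 |R(-1.77)|=0.1278
Bisect:
  x_lo=-3.2070 |R|=2.5617  x_hi=-0.3216 |R|=0.7246
  mid=-1.76427 |R|=0.12321 →hi
  mid=-2.48562 |R|=0.95595 →hi
  mid=-2.84629 |R|=1.63875 →lo
  mid=-2.66596 |R|=1.27026 →lo
  mid=-2.57579 |R|=1.10670 →lo
  mid=-2.53070 |R|=1.02977 →lo
  mid=-2.50816 |R|=0.99248 →hi
  mid=-2.51943 |R|=1.01103 →lo
  mid=-2.51380 |R|=1.00173 →lo
  ...
  [-2.51292,-2.51274] ⇒ x*=-2.5127
Stable set (-2.5127, 0).

(-2.5127,0); λ=-12 ⇒ h* = 0.2094.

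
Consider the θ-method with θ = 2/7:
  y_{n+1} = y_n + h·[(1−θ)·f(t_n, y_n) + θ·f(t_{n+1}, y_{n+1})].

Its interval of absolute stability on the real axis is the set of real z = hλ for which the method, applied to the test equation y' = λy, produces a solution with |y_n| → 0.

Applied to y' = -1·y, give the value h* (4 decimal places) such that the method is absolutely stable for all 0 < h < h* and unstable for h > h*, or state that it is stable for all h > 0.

(-4.6667,0); λ=-1 ⇒ h* = (14/3)/1 = 4.6667.

Test eqn y'=λy, z=hλ:
  y_{n+1} = y_n + z·[5/7·y_n + 2/7·y_{n+1}] ⇒ (1 − 2/7z)y_{n+1} = (1 + 5/7z)y_n
  Hence R(z) = (1 + 5/7z)/(1 − 2/7z).

Find x<0 with |R(x)|<1.
x=-1.64: |R|=0.1167
R=−1: 1+5/7x = −1+2/7x ⇒ -3/7x=2 ⇒ x=2/(-3/7)=-4.6667
Confirm numerically:
  x=-4.539: |R|=0.97618 <1
  x=-4.487: |R|=0.96626 <1
  x=-4.482: |R|=0.96530 <1
  x=-3.938: |R|=0.85305 <1
  x=-5.180: |R|=1.08871 >1
  x=-5.169: |R|=1.08692 >1
  x=-4.935: |R|=1.04772 >1
So |R|<1 on (-4.6667, 0).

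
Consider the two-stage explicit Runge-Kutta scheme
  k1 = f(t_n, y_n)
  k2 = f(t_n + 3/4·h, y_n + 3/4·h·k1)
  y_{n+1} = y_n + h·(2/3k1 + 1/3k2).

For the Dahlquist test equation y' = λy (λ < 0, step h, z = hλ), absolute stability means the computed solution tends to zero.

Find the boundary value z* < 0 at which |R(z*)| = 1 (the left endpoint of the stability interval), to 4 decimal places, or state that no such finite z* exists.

z* = -4.0000.

With y'=λy (z=hλ):
  k1=λy_n ⇒ h·k1=z·y_n;  k2=λ(1+3/4z)y_n ⇒ h·k2=z(1+3/4z)y_n
  y_{n+1}/y_n = 1 + 2/3z + 1/3z(1+3/4z) = 1 + z + 1/4z²
  R(z) = 1 + z + 1/4z².

Boundary: |R(x)|=1, x<0.
x=-1.11: |R|=0.1980
R=1: x+1/4x²=0 ⇒ x=−4=-4.0000; min R=1−1/(4·1/4)=0.0000>−1
Confirm numerically:
  x=-3.637: |R|=0.66994 <1
  x=-3.137: |R|=0.32319 <1
  x=-1.716: |R|=0.02016 <1
  x=-4.403: |R|=1.44360 >1
  x=-4.085: |R|=1.08681 >1
So |R|<1 on (-4.0000, 0).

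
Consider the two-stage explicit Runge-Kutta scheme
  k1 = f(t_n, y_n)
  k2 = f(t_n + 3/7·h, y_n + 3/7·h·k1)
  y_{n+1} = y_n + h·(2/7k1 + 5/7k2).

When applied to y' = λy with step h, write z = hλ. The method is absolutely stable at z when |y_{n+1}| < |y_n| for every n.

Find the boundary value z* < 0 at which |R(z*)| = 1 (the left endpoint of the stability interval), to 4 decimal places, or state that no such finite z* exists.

On y'=λy, z=hλ:
  k1=λy_n ⇒ h·k1=z·y_n;  k2=λ(1+3/7z)y_n ⇒ h·k2=z(1+3/7z)y_n
  y_{n+1}/y_n = 1 + 2/7z + 5/7z(1+3/7z) = 1 + z + 15/49z²
  ⇒ R(z) = 1 + z + 15/49z².

Find x<0 with |R(x)|<1.
x=-0.32: |R|=0.7113
R=1: x+15/49x²=0 ⇒ x=−49/15=-3.2667; min R=1−1/(4·15/49)=0.1833>−1
Confirm numerically:
  x=-2.852: |R|=0.63797 <1
  x=-2.143: |R|=0.26285 <1
  x=-1.953: |R|=0.21462 <1
  x=-1.869: |R|=0.20034 <1
  x=-3.486: |R|=1.23406 >1
  x=-3.444: |R|=1.18696 >1
So |R|<1 on (-3.2667, 0).

z* = -3.2667.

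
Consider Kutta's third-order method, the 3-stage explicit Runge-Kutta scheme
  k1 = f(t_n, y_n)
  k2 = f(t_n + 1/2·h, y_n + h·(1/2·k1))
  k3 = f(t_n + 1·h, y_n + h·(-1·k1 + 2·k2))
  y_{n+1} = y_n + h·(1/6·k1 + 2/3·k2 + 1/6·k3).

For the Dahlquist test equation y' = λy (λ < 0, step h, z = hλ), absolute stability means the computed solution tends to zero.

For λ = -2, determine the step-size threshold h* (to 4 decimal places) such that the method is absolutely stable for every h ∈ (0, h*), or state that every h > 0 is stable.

With y'=λy (z=hλ):
  order 3, 3-stage ⇒ R(z)=1+z+z^2/2+z^3/6
  (e.g. R(-0.65)=0.51548, |R|=0.51548)

Need |R(x)|<1, x<0.
x=-0.65: |R|=0.5155
|R(-2.73)|=1.3946 |R(-2.45)|=0.8998 |R(-2.28)|=0.6562
Bisect:
  x_lo=-3.3865 |R|=3.1253  x_hi=-0.3659 |R|=0.6929
  mid=-1.87619 |R|=0.21687 →hi
  mid=-2.63135 |R|=1.20592 →lo
  mid=-2.25377 |R|=0.62202 →hi
  mid=-2.44256 |R|=0.88826 →hi
  mid=-2.53695 |R|=1.04024 →lo
  mid=-2.48975 |R|=0.96259 →hi
  mid=-2.51335 |R|=1.00100 →lo
  mid=-2.50155 |R|=0.98169 →hi
  mid=-2.50745 |R|=0.99132 →hi
  mid=-2.51040 |R|=0.99615 →hi
  ...
  [-2.51280,-2.51261] ⇒ x*=-2.5127
Stable set (-2.5127, 0).

(-2.5127,0); λ=-2 ⇒ h* = 1.2564.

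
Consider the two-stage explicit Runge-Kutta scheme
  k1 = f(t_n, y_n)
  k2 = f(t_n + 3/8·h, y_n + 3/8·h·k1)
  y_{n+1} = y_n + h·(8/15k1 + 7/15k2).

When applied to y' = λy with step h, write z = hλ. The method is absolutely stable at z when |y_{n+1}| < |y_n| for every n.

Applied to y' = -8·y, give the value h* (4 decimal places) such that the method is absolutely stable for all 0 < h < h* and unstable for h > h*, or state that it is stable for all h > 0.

(-5.7143,0); λ=-8 ⇒ h* = (40/7)/8 = 0.7143.

On y'=λy, z=hλ:
  k1=λy_n ⇒ h·k1=z·y_n;  k2=λ(1+3/8z)y_n ⇒ h·k2=z(1+3/8z)y_n
  y_{n+1}/y_n = 1 + 8/15z + 7/15z(1+3/8z) = 1 + z + 7/40z²
  R(z) = 1 + z + 7/40z².

Need |R(x)|<1, x<0.
x=-0.7: |R|=0.3858
R=1: x+7/40x²=0 ⇒ x=−40/7=-5.7143; min R=1−1/(4·7/40)=-0.4286>−1
Confirm numerically:
  x=-5.050: |R|=0.41294 <1
  x=-4.756: |R|=0.20242 <1
  x=-4.069: |R|=0.17157 <1
  x=-2.365: |R|=0.38619 <1
  x=-6.280: |R|=1.62172 >1
  x=-6.240: |R|=1.57408 >1
  x=-5.801: |R|=1.08803 >1
So |R|<1 on (-5.7143, 0).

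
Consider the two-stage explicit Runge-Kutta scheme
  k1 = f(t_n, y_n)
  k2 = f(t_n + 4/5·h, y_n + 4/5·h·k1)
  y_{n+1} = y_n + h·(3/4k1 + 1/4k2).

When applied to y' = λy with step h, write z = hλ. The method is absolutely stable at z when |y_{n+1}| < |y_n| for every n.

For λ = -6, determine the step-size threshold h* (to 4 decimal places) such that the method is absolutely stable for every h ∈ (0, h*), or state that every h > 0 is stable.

(-5.0000,0); λ=-6 ⇒ h* = (5)/6 = 0.8333.

With y'=λy (z=hλ):
  k1=λy_n ⇒ h·k1=z·y_n;  k2=λ(1+4/5z)y_n ⇒ h·k2=z(1+4/5z)y_n
  y_{n+1}/y_n = 1 + 3/4z + 1/4z(1+4/5z) = 1 + z + 1/5z²
  Hence R(z) = 1 + z + 1/5z².

Find x<0 with |R(x)|<1.
x=-0.73: |R|=0.3766
R=1: x+1/5x²=0 ⇒ x=−5=-5.0000; min R=1−1/(4·1/5)=-0.2500>−1
Confirm numerically:
  x=-3.891: |R|=0.13698 <1
  x=-3.829: |R|=0.10325 <1
  x=-2.246: |R|=0.23710 <1
  x=-2.142: |R|=0.22437 <1
  x=-5.552: |R|=1.61294 >1
  x=-5.500: |R|=1.55000 >1
  x=-5.182: |R|=1.18862 >1
Stable set (-5.0000, 0).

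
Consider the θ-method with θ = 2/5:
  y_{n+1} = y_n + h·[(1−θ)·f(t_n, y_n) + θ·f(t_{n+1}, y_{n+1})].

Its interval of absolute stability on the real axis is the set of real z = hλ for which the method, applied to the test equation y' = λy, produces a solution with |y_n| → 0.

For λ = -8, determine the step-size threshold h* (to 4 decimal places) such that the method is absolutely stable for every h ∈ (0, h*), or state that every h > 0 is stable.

(-10.0000,0); λ=-8 ⇒ h* = (10)/8 = 1.2500.

Set f=λy, z=hλ:
  y_{n+1} = y_n + z·[3/5·y_n + 2/5·y_{n+1}] ⇒ (1 − 2/5z)y_{n+1} = (1 + 3/5z)y_n
  R(z) = (1 + 3/5z)/(1 − 2/5z).

Need |R(x)|<1, x<0.
x=-1.54: |R|=0.0470
R=−1: 1+3/5x = −1+2/5x ⇒ -1/5x=2 ⇒ x=2/(-1/5)=-10.0000
Confirm numerically:
  x=-9.639: |R|=0.98513 <1
  x=-9.328: |R|=0.97159 <1
  x=-8.394: |R|=0.92629 <1
  x=-6.934: |R|=0.83750 <1
  x=-10.200: |R|=1.00787 >1
  x=-10.059: |R|=1.00235 >1
Stable set (-10.0000, 0).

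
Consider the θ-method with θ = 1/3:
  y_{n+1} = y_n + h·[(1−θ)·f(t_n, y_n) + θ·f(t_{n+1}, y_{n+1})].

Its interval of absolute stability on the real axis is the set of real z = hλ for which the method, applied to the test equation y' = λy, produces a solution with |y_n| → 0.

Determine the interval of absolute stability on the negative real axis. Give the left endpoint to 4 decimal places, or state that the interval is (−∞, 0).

z∈(-6.0000,0).

Set f=λy, z=hλ:
  y_{n+1} = y_n + z·[2/3·y_n + 1/3·y_{n+1}] ⇒ (1 − 1/3z)y_{n+1} = (1 + 2/3z)y_n
  ⇒ R(z) = (1 + 2/3z)/(1 − 1/3z).

Solve |R(x)|<1 on ℝ⁻.
x=-1.52: |R|=0.0088
R=−1: 1+2/3x = −1+1/3x ⇒ -1/3x=2 ⇒ x=2/(-1/3)=-6.0000
Confirm numerically:
  x=-5.939: |R|=0.99318 <1
  x=-5.090: |R|=0.88752 <1
  x=-4.670: |R|=0.82660 <1
  x=-6.269: |R|=1.02902 >1
  x=-6.218: |R|=1.02365 >1
Stable set (-6.0000, 0).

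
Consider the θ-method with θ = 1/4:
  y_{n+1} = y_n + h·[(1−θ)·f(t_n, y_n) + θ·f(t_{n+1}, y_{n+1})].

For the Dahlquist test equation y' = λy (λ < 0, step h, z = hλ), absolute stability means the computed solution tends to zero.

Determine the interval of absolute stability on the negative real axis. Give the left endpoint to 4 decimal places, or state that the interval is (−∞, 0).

(-4.0000, 0).

With y'=λy (z=hλ):
  y_{n+1} = y_n + z·[3/4·y_n + 1/4·y_{n+1}] ⇒ (1 − 1/4z)y_{n+1} = (1 + 3/4z)y_n
  ⇒ R(z) = (1 + 3/4z)/(1 − 1/4z).

Find x<0 with |R(x)|<1.
x=-0.75: |R|=0.3684
R=−1: 1+3/4x = −1+1/4x ⇒ -1/2x=2 ⇒ x=2/(-1/2)=-4.0000
Confirm numerically:
  x=-3.860: |R|=0.96438 <1
  x=-3.323: |R|=0.81510 <1
  x=-2.657: |R|=0.59651 <1
  x=-4.414: |R|=1.09841 >1
  x=-4.155: |R|=1.03801 >1
So |R|<1 on (-4.0000, 0).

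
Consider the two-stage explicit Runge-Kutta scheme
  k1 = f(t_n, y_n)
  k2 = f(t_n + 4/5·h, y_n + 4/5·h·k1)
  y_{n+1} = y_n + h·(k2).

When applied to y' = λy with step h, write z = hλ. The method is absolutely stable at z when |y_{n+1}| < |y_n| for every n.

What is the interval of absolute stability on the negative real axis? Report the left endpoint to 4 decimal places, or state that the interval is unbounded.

With y'=λy (z=hλ):
  k1=λy_n ⇒ h·k1=z·y_n;  k2=λ(1+4/5z)y_n ⇒ h·k2=z(1+4/5z)y_n
  y_{n+1}/y_n = 1 + z(1+4/5z) = 1 + z + 4/5z²
  R(z) = 1 + z + 4/5z².

Need |R(x)|<1, x<0.
x=-1.48: |R|=1.2723
R=1: x+4/5x²=0 ⇒ x=−5/4=-1.2500; min R=1−1/(4·4/5)=0.6875>−1
Confirm numerically:
  x=-1.099: |R|=0.86724 <1
  x=-1.024: |R|=0.81486 <1
  x=-0.598: |R|=0.68808 <1
  x=-1.676: |R|=1.57118 >1
  x=-1.379: |R|=1.14231 >1
Stable set (-1.2500, 0).

z∈(-1.2500,0).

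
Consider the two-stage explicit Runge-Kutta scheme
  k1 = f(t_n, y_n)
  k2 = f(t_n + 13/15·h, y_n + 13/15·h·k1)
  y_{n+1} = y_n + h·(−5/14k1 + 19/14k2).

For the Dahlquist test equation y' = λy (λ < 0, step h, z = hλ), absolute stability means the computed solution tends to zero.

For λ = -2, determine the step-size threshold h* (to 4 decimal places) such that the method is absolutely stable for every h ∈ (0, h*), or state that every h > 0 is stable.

(-0.8502,0); λ=-2 ⇒ h* = (210/247)/2 = 0.4251.

Set f=λy, z=hλ:
  k1=λy_n ⇒ h·k1=z·y_n;  k2=λ(1+13/15z)y_n ⇒ h·k2=z(1+13/15z)y_n
  y_{n+1}/y_n = 1 − 5/14z + 19/14z(1+13/15z) = 1 + z + 247/210z²
  Hence R(z) = 1 + z + 247/210z².

Boundary: |R(x)|=1, x<0.
x=-1.61: |R|=2.4388
R=1: x+247/210x²=0 ⇒ x=−210/247=-0.8502; min R=1−1/(4·247/210)=0.7874>−1
Confirm numerically:
  x=-0.812: |R|=0.96351 <1
  x=-0.762: |R|=0.92095 <1
  x=-0.488: |R|=0.79210 <1
  x=-0.354: |R|=0.79340 <1
  x=-1.262: |R|=1.61125 >1
  x=-0.960: |R|=1.12398 >1
  x=-0.903: |R|=1.05608 >1
Interval (-0.8502, 0).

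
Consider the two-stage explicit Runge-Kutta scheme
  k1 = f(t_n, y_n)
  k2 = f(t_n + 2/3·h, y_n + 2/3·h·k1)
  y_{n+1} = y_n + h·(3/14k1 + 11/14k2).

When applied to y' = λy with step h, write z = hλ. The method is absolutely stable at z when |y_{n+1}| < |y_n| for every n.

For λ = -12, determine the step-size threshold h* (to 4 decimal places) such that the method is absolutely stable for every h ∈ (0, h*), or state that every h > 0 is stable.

(-1.9091,0); λ=-12 ⇒ h* = (21/11)/12 = 0.1591.

Set f=λy, z=hλ:
  k1=λy_n ⇒ h·k1=z·y_n;  k2=λ(1+2/3z)y_n ⇒ h·k2=z(1+2/3z)y_n
  y_{n+1}/y_n = 1 + 3/14z + 11/14z(1+2/3z) = 1 + z + 11/21z²
  so R(z) = 1 + z + 11/21z².

Solve |R(x)|<1 on ℝ⁻.
x=-1.59: |R|=0.7342
R=1: x+11/21x²=0 ⇒ x=−21/11=-1.9091; min R=1−1/(4·11/21)=0.5227>−1
Confirm numerically:
  x=-1.756: |R|=0.85919 <1
  x=-1.622: |R|=0.75608 <1
  x=-1.601: |R|=0.74163 <1
  x=-2.501: |R|=1.77543 >1
  x=-2.363: |R|=1.56183 >1
  x=-2.351: |R|=1.54420 >1
Stable set (-1.9091, 0).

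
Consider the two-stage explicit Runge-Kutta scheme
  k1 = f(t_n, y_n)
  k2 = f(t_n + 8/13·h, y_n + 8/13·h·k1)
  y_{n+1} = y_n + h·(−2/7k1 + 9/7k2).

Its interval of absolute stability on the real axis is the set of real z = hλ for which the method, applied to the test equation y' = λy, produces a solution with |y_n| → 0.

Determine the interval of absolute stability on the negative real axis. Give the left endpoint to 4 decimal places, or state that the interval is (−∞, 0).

(-1.2639, 0).

On y'=λy, z=hλ:
  k1=λy_n ⇒ h·k1=z·y_n;  k2=λ(1+8/13z)y_n ⇒ h·k2=z(1+8/13z)y_n
  y_{n+1}/y_n = 1 − 2/7z + 9/7z(1+8/13z) = 1 + z + 72/91z²
  so R(z) = 1 + z + 72/91z².

Need |R(x)|<1, x<0.
x=-1.37: |R|=1.1150
R=1: x+72/91x²=0 ⇒ x=−91/72=-1.2639; min R=1−1/(4·72/91)=0.6840>−1
Confirm numerically:
  x=-0.960: |R|=0.76918 <1
  x=-0.616: |R|=0.68423 <1
  x=-0.549: |R|=0.68947 <1
  x=-1.750: |R|=1.67308 >1
  x=-1.384: |R|=1.13153 >1
Stable set (-1.2639, 0).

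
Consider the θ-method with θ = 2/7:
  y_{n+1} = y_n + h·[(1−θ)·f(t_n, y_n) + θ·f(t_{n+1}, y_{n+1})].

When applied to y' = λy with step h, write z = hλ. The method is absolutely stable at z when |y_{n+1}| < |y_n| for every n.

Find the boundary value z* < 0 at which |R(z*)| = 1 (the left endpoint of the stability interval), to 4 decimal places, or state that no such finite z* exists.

Set f=λy, z=hλ:
  y_{n+1} = y_n + z·[5/7·y_n + 2/7·y_{n+1}] ⇒ (1 − 2/7z)y_{n+1} = (1 + 5/7z)y_n
  so R(z) = (1 + 5/7z)/(1 − 2/7z).

Solve |R(x)|<1 on ℝ⁻.
x=-1.74: |R|=0.1622
R=−1: 1+5/7x = −1+2/7x ⇒ -3/7x=2 ⇒ x=2/(-3/7)=-4.6667
Confirm numerically:
  x=-4.434: |R|=0.95601 <1
  x=-3.691: |R|=0.79648 <1
  x=-2.403: |R|=0.42478 <1
  x=-2.287: |R|=0.38319 <1
  x=-5.092: |R|=1.07426 >1
  x=-4.894: |R|=1.04062 >1
  x=-4.890: |R|=1.03993 >1
Interval (-4.6667, 0).

z* = -4.6667.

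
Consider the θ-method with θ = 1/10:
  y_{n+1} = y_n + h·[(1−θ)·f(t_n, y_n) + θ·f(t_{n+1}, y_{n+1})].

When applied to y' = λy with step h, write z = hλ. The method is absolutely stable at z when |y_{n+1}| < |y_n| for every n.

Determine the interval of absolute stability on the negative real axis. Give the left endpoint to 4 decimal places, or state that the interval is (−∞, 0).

(-2.5000, 0).

Test eqn y'=λy, z=hλ:
  y_{n+1} = y_n + z·[9/10·y_n + 1/10·y_{n+1}] ⇒ (1 − 1/10z)y_{n+1} = (1 + 9/10z)y_n
  Hence R(z) = (1 + 9/10z)/(1 − 1/10z).

Need |R(x)|<1, x<0.
x=-1.41: |R|=0.2358
R=−1: 1+9/10x = −1+1/10x ⇒ -4/5x=2 ⇒ x=2/(-4/5)=-2.5000
Confirm numerically:
  x=-2.081: |R|=0.72254 <1
  x=-1.826: |R|=0.54406 <1
  x=-1.782: |R|=0.51248 <1
  x=-1.721: |R|=0.46830 <1
  x=-3.082: |R|=1.35591 >1
  x=-2.851: |R|=1.21850 >1
  x=-2.706: |R|=1.12970 >1
Interval (-2.5000, 0).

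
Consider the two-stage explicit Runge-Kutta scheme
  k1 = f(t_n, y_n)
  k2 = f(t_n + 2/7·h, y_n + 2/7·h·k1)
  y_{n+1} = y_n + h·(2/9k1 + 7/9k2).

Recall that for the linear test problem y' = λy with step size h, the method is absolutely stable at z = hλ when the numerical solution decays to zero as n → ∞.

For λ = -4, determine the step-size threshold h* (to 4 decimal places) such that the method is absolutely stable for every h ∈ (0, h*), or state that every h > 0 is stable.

Test eqn y'=λy, z=hλ:
  k1=λy_n ⇒ h·k1=z·y_n;  k2=λ(1+2/7z)y_n ⇒ h·k2=z(1+2/7z)y_n
  y_{n+1}/y_n = 1 + 2/9z + 7/9z(1+2/7z) = 1 + z + 2/9z²
  Hence R(z) = 1 + z + 2/9z².

Solve |R(x)|<1 on ℝ⁻.
x=-1.44: |R|=0.0208
R=1: x+2/9x²=0 ⇒ x=−9/2=-4.5000; min R=1−1/(4·2/9)=-0.1250>−1
Confirm numerically:
  x=-4.458: |R|=0.95839 <1
  x=-3.612: |R|=0.28723 <1
  x=-3.475: |R|=0.20847 <1
  x=-4.966: |R|=1.51426 >1
  x=-4.788: |R|=1.30643 >1
So |R|<1 on (-4.5000, 0).

(-4.5000,0); λ=-4 ⇒ h* = (9/2)/4 = 1.1250.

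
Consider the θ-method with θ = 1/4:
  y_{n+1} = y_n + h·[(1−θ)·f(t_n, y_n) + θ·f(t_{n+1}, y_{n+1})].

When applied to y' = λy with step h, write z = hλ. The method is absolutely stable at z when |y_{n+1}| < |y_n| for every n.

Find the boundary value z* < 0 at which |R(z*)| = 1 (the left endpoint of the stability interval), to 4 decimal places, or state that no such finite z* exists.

Test eqn y'=λy, z=hλ:
  y_{n+1} = y_n + z·[3/4·y_n + 1/4·y_{n+1}] ⇒ (1 − 1/4z)y_{n+1} = (1 + 3/4z)y_n
  Hence R(z) = (1 + 3/4z)/(1 − 1/4z).

Boundary: |R(x)|=1, x<0.
x=-0.96: |R|=0.2258
R=−1: 1+3/4x = −1+1/4x ⇒ -1/2x=2 ⇒ x=2/(-1/2)=-4.0000
Confirm numerically:
  x=-3.700: |R|=0.92208 <1
  x=-3.160: |R|=0.76536 <1
  x=-2.989: |R|=0.71069 <1
  x=-2.788: |R|=0.64290 <1
  x=-4.273: |R|=1.06600 >1
  x=-4.135: |R|=1.03319 >1
  x=-4.107: |R|=1.02640 >1
Stable set (-4.0000, 0).

left endpoint -4.0000.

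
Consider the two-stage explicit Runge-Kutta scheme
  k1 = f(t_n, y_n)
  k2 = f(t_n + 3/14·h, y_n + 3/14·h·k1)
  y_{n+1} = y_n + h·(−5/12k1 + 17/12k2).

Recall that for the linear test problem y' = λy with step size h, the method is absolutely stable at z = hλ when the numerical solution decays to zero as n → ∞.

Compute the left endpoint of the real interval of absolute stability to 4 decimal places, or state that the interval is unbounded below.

With y'=λy (z=hλ):
  k1=λy_n ⇒ h·k1=z·y_n;  k2=λ(1+3/14z)y_n ⇒ h·k2=z(1+3/14z)y_n
  y_{n+1}/y_n = 1 − 5/12z + 17/12z(1+3/14z) = 1 + z + 17/56z²
  ⇒ R(z) = 1 + z + 17/56z².

Boundary: |R(x)|=1, x<0.
x=-1.56: |R|=0.1788
R=1: x+17/56x²=0 ⇒ x=−56/17=-3.2941; min R=1−1/(4·17/56)=0.1765>−1
Confirm numerically:
  x=-2.579: |R|=0.44013 <1
  x=-2.537: |R|=0.41690 <1
  x=-2.258: |R|=0.28978 <1
  x=-1.871: |R|=0.19169 <1
  x=-3.713: |R|=1.47215 >1
  x=-3.549: |R|=1.27460 >1
  x=-3.470: |R|=1.18527 >1
So |R|<1 on (-3.2941, 0).

left endpoint -3.2941.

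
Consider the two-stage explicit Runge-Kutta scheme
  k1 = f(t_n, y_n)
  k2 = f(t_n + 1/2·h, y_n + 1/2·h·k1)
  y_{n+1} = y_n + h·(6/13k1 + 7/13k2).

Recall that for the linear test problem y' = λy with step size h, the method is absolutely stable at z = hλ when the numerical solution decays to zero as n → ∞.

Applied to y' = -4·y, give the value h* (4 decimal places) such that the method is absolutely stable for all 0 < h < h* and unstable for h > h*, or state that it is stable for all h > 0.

Test eqn y'=λy, z=hλ:
  k1=λy_n ⇒ h·k1=z·y_n;  k2=λ(1+1/2z)y_n ⇒ h·k2=z(1+1/2z)y_n
  y_{n+1}/y_n = 1 + 6/13z + 7/13z(1+1/2z) = 1 + z + 7/26z²
  R(z) = 1 + z + 7/26z².

Find x<0 with |R(x)|<1.
x=-1.4: |R|=0.1277
R=1: x+7/26x²=0 ⇒ x=−26/7=-3.7143; min R=1−1/(4·7/26)=0.0714>−1
Confirm numerically:
  x=-3.492: |R|=0.79102 <1
  x=-3.464: |R|=0.76658 <1
  x=-3.068: |R|=0.46617 <1
  x=-2.634: |R|=0.23391 <1
  x=-4.121: |R|=1.45125 >1
  x=-3.993: |R|=1.29963 >1
Stable set (-3.7143, 0).

(-3.7143,0); λ=-4 ⇒ h* = (26/7)/4 = 0.9286.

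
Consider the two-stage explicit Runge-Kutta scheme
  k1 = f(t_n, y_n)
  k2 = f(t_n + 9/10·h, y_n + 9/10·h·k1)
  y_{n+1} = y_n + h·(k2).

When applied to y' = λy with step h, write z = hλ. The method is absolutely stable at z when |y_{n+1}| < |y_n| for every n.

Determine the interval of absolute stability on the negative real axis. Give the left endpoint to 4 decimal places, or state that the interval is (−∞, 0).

On y'=λy, z=hλ:
  k1=λy_n ⇒ h·k1=z·y_n;  k2=λ(1+9/10z)y_n ⇒ h·k2=z(1+9/10z)y_n
  y_{n+1}/y_n = 1 + z(1+9/10z) = 1 + z + 9/10z²
  R(z) = 1 + z + 9/10z².

Boundary: |R(x)|=1, x<0.
x=-1.78: |R|=2.0716
R=1: x+9/10x²=0 ⇒ x=−10/9=-1.1111; min R=1−1/(4·9/10)=0.7222>−1
Confirm numerically:
  x=-0.902: |R|=0.83024 <1
  x=-0.503: |R|=0.72471 <1
  x=-0.490: |R|=0.72609 <1
  x=-1.683: |R|=1.86624 >1
  x=-1.563: |R|=1.63567 >1
  x=-1.484: |R|=1.49803 >1
So |R|<1 on (-1.1111, 0).

(-1.1111, 0).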